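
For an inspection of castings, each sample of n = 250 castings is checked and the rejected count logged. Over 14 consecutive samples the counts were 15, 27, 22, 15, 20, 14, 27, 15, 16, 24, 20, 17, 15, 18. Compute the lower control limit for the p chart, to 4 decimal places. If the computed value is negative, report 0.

0.0255

p̄ = Σdᵢ / (k·n) = 265 / (14 × 250) = 0.07571
LCL = p̄ − 3·√(p̄(1−p̄)/n) = 0.07571 − 3 × 0.01673 = 0.02552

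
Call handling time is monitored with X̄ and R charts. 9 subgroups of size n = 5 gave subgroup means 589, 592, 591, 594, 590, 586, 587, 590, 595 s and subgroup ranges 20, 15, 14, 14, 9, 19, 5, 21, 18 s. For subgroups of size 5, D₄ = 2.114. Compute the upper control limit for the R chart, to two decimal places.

31.71

R̄ = (20 + 15 + 14 + 14 + 9 + 19 + 5 + 21 + 18) / 9 = 135.0000 / 9 = 15.0000
UCL_R = D₄·R̄ = 2.114 × 15.0000 = 31.7100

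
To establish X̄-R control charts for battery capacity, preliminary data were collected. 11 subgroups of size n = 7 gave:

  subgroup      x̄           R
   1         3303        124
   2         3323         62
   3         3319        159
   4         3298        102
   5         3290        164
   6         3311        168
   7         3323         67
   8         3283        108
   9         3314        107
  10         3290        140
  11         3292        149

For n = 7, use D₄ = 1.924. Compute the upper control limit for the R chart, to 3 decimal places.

R̄ = (124 + 62 + 159 + 102 + 164 + 168 + 67 + 108 + 107 + 140 + 149) / 11 = 1350.0000 / 11 = 122.7273
UCL_R = D₄·R̄ = 1.924 × 122.7273 = 236.1273

236.127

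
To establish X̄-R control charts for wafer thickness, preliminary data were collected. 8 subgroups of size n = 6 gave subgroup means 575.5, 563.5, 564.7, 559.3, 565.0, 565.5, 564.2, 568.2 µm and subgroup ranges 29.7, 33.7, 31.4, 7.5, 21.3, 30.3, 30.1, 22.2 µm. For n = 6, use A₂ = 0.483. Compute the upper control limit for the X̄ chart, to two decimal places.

578.19

X̄̄ = (575.5 + 563.5 + 564.7 + 559.3 + 565.0 + 565.5 + 564.2 + 568.2) / 8 = 4525.9000 / 8 = 565.7375
R̄ = (29.7 + 33.7 + 31.4 + 7.5 + 21.3 + 30.3 + 30.1 + 22.2) / 8 = 206.2000 / 8 = 25.7750
UCL = X̄̄ + A₂·R̄ = 565.7375 + 0.483 × 25.7750 = 578.1868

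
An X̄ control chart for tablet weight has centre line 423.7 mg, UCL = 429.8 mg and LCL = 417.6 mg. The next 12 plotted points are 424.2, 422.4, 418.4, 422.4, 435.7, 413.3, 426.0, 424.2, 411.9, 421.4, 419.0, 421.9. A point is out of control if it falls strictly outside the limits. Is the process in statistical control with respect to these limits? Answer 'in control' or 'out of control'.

Compare each point to [417.6, 429.8]: sample 5 = 435.7 > UCL; sample 6 = 413.3 < LCL; sample 9 = 411.9 < LCL.

out of control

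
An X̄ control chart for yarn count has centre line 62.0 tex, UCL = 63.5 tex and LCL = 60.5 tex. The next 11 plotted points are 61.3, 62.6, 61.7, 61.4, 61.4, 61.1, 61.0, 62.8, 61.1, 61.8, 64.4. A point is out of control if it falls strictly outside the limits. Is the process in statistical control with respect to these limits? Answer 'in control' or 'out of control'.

out of control

Compare each point to [60.5, 63.5]: sample 11 = 64.4 > UCL.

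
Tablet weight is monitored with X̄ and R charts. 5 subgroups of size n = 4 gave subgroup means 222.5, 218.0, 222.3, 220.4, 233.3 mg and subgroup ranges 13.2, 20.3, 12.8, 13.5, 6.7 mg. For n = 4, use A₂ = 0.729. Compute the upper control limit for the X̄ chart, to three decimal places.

232.996

X̄̄ = (222.5 + 218.0 + 222.3 + 220.4 + 233.3) / 5 = 1116.5000 / 5 = 223.3000
R̄ = (13.2 + 20.3 + 12.8 + 13.5 + 6.7) / 5 = 66.5000 / 5 = 13.3000
UCL = X̄̄ + A₂·R̄ = 223.3000 + 0.729 × 13.3000 = 232.9957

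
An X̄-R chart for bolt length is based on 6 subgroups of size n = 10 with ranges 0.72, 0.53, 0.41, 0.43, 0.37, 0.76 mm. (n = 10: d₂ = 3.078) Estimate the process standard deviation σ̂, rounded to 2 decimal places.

R̄ = (0.72 + 0.53 + 0.41 + 0.43 + 0.37 + 0.76) / 6 = 0.5367
σ̂ = R̄ / d₂ = 0.5367 / 3.078 = 0.1744

0.17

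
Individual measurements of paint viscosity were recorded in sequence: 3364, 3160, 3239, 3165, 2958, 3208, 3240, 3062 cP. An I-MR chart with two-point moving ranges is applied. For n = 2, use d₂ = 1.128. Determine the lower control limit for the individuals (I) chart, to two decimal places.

X̄ = (3364 + 3160 + 3239 + 3165 + 2958 + 3208 + 3240 + 3062) / 8 = 3174.5000
Moving ranges: 204, 79, 74, 207, 250, 32, 178; M̄R̄ = 1024.0000 / 7 = 146.2857
LCL = X̄ − 3·M̄R̄/d₂ = 3174.5000 − 3 × 146.2857 / 1.128 = 2785.4422

2785.44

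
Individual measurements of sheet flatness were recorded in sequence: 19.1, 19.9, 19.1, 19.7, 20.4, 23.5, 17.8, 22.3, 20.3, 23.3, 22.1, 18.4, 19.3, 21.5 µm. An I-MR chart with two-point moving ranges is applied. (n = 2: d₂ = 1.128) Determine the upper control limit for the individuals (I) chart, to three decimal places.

26.452

X̄ = (19.1 + 19.9 + 19.1 + 19.7 + 20.4 + 23.5 + 17.8 + 22.3 + 20.3 + 23.3 + 22.1 + 18.4 + 19.3 + 21.5) / 14 = 20.4786
Moving ranges: 0.8, 0.8, 0.6, 0.7, 3.1, 5.7, 4.5, 2.0, 3.0, 1.2, 3.7, 0.9, 2.2; M̄R̄ = 29.2000 / 13 = 2.2462
UCL = X̄ + 3·M̄R̄/d₂ = 20.4786 + 3 × 2.2462 / 1.128 = 26.4524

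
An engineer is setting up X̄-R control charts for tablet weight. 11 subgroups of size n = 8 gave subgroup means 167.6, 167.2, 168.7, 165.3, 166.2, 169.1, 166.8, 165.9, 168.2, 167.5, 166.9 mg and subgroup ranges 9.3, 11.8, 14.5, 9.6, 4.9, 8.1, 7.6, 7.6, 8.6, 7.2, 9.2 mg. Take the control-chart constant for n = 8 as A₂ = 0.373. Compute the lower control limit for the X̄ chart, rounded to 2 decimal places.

163.88

X̄̄ = (167.6 + 167.2 + 168.7 + 165.3 + 166.2 + 169.1 + 166.8 + 165.9 + 168.2 + 167.5 + 166.9) / 11 = 1839.4000 / 11 = 167.2182
R̄ = (9.3 + 11.8 + 14.5 + 9.6 + 4.9 + 8.1 + 7.6 + 7.6 + 8.6 + 7.2 + 9.2) / 11 = 98.4000 / 11 = 8.9455
LCL = X̄̄ − A₂·R̄ = 167.2182 − 0.373 × 8.9455 = 163.8815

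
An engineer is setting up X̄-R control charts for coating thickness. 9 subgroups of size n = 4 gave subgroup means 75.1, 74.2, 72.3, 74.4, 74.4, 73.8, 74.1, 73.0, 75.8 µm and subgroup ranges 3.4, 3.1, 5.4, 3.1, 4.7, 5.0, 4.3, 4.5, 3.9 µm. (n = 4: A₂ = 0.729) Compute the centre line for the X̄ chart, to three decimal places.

74.122

X̄̄ = (75.1 + 74.2 + 72.3 + 74.4 + 74.4 + 73.8 + 74.1 + 73.0 + 75.8) / 9 = 667.1000 / 9 = 74.1222
CL = X̄̄ = 74.1222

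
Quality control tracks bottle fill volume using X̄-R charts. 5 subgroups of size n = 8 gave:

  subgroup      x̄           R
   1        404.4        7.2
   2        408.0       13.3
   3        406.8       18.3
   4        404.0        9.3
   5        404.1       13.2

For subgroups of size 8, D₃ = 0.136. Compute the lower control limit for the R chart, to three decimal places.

1.667

R̄ = (7.2 + 13.3 + 18.3 + 9.3 + 13.2) / 5 = 61.3000 / 5 = 12.2600
LCL_R = D₃·R̄ = 0.136 × 12.2600 = 1.6674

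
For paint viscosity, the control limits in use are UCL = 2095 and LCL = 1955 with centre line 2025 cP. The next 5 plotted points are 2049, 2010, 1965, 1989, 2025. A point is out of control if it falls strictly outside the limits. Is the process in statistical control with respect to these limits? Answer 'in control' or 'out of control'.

in control

All 5 points lie within [1955, 2095].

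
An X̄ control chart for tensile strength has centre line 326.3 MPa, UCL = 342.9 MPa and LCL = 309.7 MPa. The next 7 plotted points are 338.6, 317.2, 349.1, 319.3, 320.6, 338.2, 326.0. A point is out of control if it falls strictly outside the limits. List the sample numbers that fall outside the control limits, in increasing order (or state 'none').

3

Compare each point to [309.7, 342.9]: sample 3 = 349.1 > UCL.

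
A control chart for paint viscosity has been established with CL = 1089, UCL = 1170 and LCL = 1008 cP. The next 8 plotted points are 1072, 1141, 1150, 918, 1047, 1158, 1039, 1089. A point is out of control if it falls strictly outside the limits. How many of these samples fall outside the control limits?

1

Compare each point to [1008, 1170]: sample 4 = 918 < LCL.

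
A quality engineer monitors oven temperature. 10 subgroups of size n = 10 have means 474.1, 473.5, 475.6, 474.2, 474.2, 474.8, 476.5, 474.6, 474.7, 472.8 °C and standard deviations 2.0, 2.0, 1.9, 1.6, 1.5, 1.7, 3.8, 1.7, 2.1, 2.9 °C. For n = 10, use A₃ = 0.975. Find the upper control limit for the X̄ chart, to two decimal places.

X̄̄ = (474.1 + 473.5 + 475.6 + 474.2 + 474.2 + 474.8 + 476.5 + 474.6 + 474.7 + 472.8) / 10 = 474.5000
s̄ = (2.0 + 2.0 + 1.9 + 1.6 + 1.5 + 1.7 + 3.8 + 1.7 + 2.1 + 2.9) / 10 = 2.1200
UCL = X̄̄ + A₃·s̄ = 474.5000 + 0.975 × 2.1200 = 476.5670

476.57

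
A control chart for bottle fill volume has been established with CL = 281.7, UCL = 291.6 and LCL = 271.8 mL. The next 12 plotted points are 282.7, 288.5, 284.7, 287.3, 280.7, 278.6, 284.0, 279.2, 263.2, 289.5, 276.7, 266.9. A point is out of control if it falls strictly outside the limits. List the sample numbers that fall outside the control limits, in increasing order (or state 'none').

Compare each point to [271.8, 291.6]: sample 9 = 263.2 < LCL; sample 12 = 266.9 < LCL.

9, 12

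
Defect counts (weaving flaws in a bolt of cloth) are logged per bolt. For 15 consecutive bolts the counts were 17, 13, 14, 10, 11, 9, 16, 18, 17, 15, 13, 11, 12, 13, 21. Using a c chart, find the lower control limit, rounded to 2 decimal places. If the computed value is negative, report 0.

2.78

c̄ = (17 + 13 + 14 + 10 + 11 + 9 + 16 + 18 + 17 + 15 + 13 + 11 + 12 + 13 + 21) / 15 = 210 / 15 = 14.0000
LCL = c̄ − 3√c̄ = 14.0000 − 3 × 3.7417 = 2.7750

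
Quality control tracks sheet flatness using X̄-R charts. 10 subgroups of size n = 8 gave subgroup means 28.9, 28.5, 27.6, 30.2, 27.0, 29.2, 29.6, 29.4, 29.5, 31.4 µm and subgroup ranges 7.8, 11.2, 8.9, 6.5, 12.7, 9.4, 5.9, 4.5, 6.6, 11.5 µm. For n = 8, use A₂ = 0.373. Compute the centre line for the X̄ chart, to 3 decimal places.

29.130

X̄̄ = (28.9 + 28.5 + 27.6 + 30.2 + 27.0 + 29.2 + 29.6 + 29.4 + 29.5 + 31.4) / 10 = 291.3000 / 10 = 29.1300
CL = X̄̄ = 29.1300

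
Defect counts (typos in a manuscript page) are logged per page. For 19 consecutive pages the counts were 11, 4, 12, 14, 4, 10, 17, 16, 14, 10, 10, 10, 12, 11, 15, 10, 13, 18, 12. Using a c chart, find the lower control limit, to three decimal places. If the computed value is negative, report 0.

1.459

c̄ = (11 + 4 + 12 + 14 + 4 + 10 + 17 + 16 + 14 + 10 + 10 + 10 + 12 + 11 + 15 + 10 + 13 + 18 + 12) / 19 = 223 / 19 = 11.7368
LCL = c̄ − 3√c̄ = 11.7368 − 3 × 3.4259 = 1.4591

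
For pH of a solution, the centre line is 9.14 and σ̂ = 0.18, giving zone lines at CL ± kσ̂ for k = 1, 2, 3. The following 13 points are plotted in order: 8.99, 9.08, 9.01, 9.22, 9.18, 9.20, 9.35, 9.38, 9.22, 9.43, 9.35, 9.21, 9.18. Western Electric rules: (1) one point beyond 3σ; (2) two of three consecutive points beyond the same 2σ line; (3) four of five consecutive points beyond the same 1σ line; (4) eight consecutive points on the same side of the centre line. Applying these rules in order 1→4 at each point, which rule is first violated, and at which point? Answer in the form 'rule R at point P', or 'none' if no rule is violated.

rule 3 at point 11

Zone of each point (C = within 1σ̂, B = 1σ̂–2σ̂, A = 2σ̂–3σ̂, * = beyond 3σ̂; sign = side of CL): 1:-C, 2:-C, 3:-C, 4:+C, 5:+C, 6:+C, 7:+B, 8:+B, 9:+C, 10:+B, 11:+B, 12:+C, 13:+C
Rule 3 (four of five consecutive points beyond the same 1σ limit) is satisfied at point 11.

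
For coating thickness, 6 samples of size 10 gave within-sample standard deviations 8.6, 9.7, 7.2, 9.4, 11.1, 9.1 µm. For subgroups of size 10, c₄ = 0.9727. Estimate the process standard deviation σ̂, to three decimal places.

s̄ = (8.6 + 9.7 + 7.2 + 9.4 + 11.1 + 9.1) / 6 = 9.1833
σ̂ = s̄ / c₄ = 9.1833 / 0.9727 = 9.4411

9.441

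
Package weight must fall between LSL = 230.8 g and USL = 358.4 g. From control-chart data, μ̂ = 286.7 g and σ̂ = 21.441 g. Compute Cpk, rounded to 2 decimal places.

Cpu = (USL − μ̂) / (3σ̂) = (358.4 − 286.7) / (3 × 21.441) = 1.1147; Cpl = (μ̂ − LSL) / (3σ̂) = (286.7 − 230.8) / (3 × 21.441) = 0.8691; Cpk = min(Cpu, Cpl) = 0.8691

0.87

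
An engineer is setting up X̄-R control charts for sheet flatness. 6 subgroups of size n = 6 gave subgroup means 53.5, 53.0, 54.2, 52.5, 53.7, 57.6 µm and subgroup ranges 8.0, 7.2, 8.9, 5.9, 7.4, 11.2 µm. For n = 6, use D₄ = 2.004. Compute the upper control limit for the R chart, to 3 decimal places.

R̄ = (8.0 + 7.2 + 8.9 + 5.9 + 7.4 + 11.2) / 6 = 48.6000 / 6 = 8.1000
UCL_R = D₄·R̄ = 2.004 × 8.1000 = 16.2324

16.232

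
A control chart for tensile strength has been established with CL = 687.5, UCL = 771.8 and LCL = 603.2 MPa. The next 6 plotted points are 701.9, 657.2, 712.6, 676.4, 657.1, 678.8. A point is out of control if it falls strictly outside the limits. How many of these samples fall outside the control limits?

0

All 6 points lie within [603.2, 771.8].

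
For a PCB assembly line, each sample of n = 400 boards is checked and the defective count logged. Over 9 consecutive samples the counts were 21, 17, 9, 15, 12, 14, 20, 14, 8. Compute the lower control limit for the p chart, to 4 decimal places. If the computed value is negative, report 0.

0.0081

p̄ = Σdᵢ / (k·n) = 130 / (9 × 400) = 0.03611
LCL = p̄ − 3·√(p̄(1−p̄)/n) = 0.03611 − 3 × 0.00933 = 0.00813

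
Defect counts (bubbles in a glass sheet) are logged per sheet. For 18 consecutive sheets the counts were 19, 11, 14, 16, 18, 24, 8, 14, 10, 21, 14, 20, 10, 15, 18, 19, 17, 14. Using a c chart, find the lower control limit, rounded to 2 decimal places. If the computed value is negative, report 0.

c̄ = (19 + 11 + 14 + 16 + 18 + 24 + 8 + 14 + 10 + 21 + 14 + 20 + 10 + 15 + 18 + 19 + 17 + 14) / 18 = 282 / 18 = 15.6667
LCL = c̄ − 3√c̄ = 15.6667 − 3 × 3.9581 = 3.7923

3.79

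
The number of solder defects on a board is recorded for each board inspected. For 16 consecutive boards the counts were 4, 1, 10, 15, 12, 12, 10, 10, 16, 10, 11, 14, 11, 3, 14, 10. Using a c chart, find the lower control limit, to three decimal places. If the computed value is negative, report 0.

0.612

c̄ = (4 + 1 + 10 + 15 + 12 + 12 + 10 + 10 + 16 + 10 + 11 + 14 + 11 + 3 + 14 + 10) / 16 = 163 / 16 = 10.1875
LCL = c̄ − 3√c̄ = 10.1875 − 3 × 3.1918 = 0.6121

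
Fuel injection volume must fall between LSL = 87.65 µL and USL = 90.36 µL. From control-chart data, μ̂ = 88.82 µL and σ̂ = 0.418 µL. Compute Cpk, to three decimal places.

0.933

Cpu = (USL − μ̂) / (3σ̂) = (90.36 − 88.82) / (3 × 0.418) = 1.2281; Cpl = (μ̂ − LSL) / (3σ̂) = (88.82 − 87.65) / (3 × 0.418) = 0.9330; Cpk = min(Cpu, Cpl) = 0.9330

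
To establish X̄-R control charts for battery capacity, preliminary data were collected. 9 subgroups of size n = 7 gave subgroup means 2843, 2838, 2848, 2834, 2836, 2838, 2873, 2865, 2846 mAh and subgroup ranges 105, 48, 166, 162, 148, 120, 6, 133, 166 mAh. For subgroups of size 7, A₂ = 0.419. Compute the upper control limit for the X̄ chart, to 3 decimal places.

X̄̄ = (2843 + 2838 + 2848 + 2834 + 2836 + 2838 + 2873 + 2865 + 2846) / 9 = 25621.0000 / 9 = 2846.7778
R̄ = (105 + 48 + 166 + 162 + 148 + 120 + 6 + 133 + 166) / 9 = 1054.0000 / 9 = 117.1111
UCL = X̄̄ + A₂·R̄ = 2846.7778 + 0.419 × 117.1111 = 2895.8473

2895.847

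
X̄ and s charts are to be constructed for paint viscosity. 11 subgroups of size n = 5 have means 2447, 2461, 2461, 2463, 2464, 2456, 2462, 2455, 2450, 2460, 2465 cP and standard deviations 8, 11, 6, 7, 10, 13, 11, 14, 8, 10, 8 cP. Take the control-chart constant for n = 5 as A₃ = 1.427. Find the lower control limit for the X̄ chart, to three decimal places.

2444.794

X̄̄ = (2447 + 2461 + 2461 + 2463 + 2464 + 2456 + 2462 + 2455 + 2450 + 2460 + 2465) / 11 = 2458.5455
s̄ = (8 + 11 + 6 + 7 + 10 + 13 + 11 + 14 + 8 + 10 + 8) / 11 = 9.6364
LCL = X̄̄ − A₃·s̄ = 2458.5455 − 1.427 × 9.6364 = 2444.7944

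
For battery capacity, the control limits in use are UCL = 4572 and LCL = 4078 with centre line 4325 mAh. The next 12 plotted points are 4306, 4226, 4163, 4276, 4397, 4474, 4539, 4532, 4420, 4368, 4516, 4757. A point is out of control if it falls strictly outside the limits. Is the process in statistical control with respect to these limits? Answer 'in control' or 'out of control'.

out of control

Compare each point to [4078, 4572]: sample 12 = 4757 > UCL.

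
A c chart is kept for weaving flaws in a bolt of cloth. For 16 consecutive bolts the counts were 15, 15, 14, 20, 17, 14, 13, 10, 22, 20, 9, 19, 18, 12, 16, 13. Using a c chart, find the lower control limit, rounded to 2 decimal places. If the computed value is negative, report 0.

3.65

c̄ = (15 + 15 + 14 + 20 + 17 + 14 + 13 + 10 + 22 + 20 + 9 + 19 + 18 + 12 + 16 + 13) / 16 = 247 / 16 = 15.4375
LCL = c̄ − 3√c̄ = 15.4375 − 3 × 3.9291 = 3.6503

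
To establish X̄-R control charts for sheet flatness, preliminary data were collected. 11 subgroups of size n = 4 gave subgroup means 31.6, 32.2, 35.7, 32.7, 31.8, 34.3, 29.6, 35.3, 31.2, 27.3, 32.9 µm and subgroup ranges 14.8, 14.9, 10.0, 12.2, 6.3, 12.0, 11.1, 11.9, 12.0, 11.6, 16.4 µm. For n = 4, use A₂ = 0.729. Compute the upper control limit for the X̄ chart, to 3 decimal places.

41.064

X̄̄ = (31.6 + 32.2 + 35.7 + 32.7 + 31.8 + 34.3 + 29.6 + 35.3 + 31.2 + 27.3 + 32.9) / 11 = 354.6000 / 11 = 32.2364
R̄ = (14.8 + 14.9 + 10.0 + 12.2 + 6.3 + 12.0 + 11.1 + 11.9 + 12.0 + 11.6 + 16.4) / 11 = 133.2000 / 11 = 12.1091
UCL = X̄̄ + A₂·R̄ = 32.2364 + 0.729 × 12.1091 = 41.0639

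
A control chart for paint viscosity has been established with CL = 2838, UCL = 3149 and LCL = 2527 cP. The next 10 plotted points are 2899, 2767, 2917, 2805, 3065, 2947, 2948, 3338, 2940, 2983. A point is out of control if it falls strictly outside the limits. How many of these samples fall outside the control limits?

Compare each point to [2527, 3149]: sample 8 = 3338 > UCL.

1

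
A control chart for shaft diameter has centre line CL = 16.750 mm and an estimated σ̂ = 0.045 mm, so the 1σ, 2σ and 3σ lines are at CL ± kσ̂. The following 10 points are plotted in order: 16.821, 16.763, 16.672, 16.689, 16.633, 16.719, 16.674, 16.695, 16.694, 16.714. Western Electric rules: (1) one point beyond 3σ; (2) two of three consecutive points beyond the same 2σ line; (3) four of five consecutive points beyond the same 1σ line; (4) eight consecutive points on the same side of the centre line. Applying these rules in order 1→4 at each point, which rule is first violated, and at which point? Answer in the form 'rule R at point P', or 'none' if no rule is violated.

rule 3 at point 7

Zone of each point (C = within 1σ̂, B = 1σ̂–2σ̂, A = 2σ̂–3σ̂, * = beyond 3σ̂; sign = side of CL): 1:+B, 2:+C, 3:-B, 4:-B, 5:-A, 6:-C, 7:-B, 8:-B, 9:-B, 10:-C
Rule 3 (four of five consecutive points beyond the same 1σ limit) is satisfied at point 7.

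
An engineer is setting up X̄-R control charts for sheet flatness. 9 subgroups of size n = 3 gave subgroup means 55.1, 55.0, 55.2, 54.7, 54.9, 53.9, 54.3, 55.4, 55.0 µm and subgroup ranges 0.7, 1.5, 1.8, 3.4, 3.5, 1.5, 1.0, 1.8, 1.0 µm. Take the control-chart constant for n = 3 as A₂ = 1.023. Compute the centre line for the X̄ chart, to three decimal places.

X̄̄ = (55.1 + 55.0 + 55.2 + 54.7 + 54.9 + 53.9 + 54.3 + 55.4 + 55.0) / 9 = 493.5000 / 9 = 54.8333
CL = X̄̄ = 54.8333

54.833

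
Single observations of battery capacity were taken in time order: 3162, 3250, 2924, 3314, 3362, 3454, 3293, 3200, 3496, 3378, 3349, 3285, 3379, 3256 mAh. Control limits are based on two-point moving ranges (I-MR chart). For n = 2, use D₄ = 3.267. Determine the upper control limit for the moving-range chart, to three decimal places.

483.013

Moving ranges: 88, 326, 390, 48, 92, 161, 93, 296, 118, 29, 64, 94, 123; M̄R̄ = 1922.0000 / 13 = 147.8462
UCL_MR = D₄·M̄R̄ = 3.267 × 147.8462 = 483.0134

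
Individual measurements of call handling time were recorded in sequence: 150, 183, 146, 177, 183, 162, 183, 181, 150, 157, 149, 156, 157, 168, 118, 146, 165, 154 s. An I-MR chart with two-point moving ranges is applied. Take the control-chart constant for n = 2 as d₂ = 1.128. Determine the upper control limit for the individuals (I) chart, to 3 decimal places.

X̄ = (150 + 183 + 146 + 177 + 183 + 162 + 183 + 181 + 150 + 157 + 149 + 156 + 157 + 168 + 118 + 146 + 165 + 154) / 18 = 160.2778
Moving ranges: 33, 37, 31, 6, 21, 21, 2, 31, 7, 8, 7, 1, 11, 50, 28, 19, 11; M̄R̄ = 324.0000 / 17 = 19.0588
UCL = X̄ + 3·M̄R̄/d₂ = 160.2778 + 3 × 19.0588 / 1.128 = 210.9661

210.966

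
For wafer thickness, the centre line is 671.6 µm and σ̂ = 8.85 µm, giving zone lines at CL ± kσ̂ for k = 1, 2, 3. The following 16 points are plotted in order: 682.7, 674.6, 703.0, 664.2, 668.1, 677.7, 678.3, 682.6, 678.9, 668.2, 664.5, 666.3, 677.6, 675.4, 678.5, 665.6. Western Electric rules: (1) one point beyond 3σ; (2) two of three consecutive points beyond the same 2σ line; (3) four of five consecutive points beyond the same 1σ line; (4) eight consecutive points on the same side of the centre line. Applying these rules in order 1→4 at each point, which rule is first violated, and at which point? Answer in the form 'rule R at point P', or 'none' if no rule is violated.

rule 1 at point 3

Zone of each point (C = within 1σ̂, B = 1σ̂–2σ̂, A = 2σ̂–3σ̂, * = beyond 3σ̂; sign = side of CL): 1:+B, 2:+C, 3:+*, 4:-C, 5:-C, 6:+C, 7:+C, 8:+B, 9:+C, 10:-C, 11:-C, 12:-C, 13:+C, 14:+C, 15:+C, 16:-C
Rule 1 (one point beyond the 3σ limits) is satisfied at point 3.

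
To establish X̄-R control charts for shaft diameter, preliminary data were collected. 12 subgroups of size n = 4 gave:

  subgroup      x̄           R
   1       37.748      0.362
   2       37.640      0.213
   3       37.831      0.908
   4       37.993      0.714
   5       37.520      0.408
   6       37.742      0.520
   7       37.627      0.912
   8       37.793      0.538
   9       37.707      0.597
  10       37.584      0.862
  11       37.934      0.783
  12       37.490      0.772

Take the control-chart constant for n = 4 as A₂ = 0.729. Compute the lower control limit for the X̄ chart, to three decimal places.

37.256

X̄̄ = (37.748 + 37.640 + 37.831 + 37.993 + 37.520 + 37.742 + 37.627 + 37.793 + 37.707 + 37.584 + 37.934 + 37.490) / 12 = 452.6090 / 12 = 37.7174
R̄ = (0.362 + 0.213 + 0.908 + 0.714 + 0.408 + 0.520 + 0.912 + 0.538 + 0.597 + 0.862 + 0.783 + 0.772) / 12 = 7.5890 / 12 = 0.6324
LCL = X̄̄ − A₂·R̄ = 37.7174 − 0.729 × 0.6324 = 37.2564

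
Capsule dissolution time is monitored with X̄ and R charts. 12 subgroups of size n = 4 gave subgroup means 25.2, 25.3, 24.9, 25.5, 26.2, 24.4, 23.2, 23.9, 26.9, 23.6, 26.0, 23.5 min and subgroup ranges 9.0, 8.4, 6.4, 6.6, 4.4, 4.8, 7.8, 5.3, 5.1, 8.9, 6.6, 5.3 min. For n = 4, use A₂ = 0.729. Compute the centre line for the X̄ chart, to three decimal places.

X̄̄ = (25.2 + 25.3 + 24.9 + 25.5 + 26.2 + 24.4 + 23.2 + 23.9 + 26.9 + 23.6 + 26.0 + 23.5) / 12 = 298.6000 / 12 = 24.8833
CL = X̄̄ = 24.8833

24.883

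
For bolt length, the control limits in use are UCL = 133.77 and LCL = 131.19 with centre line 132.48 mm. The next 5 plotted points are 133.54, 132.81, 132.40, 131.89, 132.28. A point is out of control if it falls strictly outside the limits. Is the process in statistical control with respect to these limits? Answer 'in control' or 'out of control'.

All 5 points lie within [131.19, 133.77].

in control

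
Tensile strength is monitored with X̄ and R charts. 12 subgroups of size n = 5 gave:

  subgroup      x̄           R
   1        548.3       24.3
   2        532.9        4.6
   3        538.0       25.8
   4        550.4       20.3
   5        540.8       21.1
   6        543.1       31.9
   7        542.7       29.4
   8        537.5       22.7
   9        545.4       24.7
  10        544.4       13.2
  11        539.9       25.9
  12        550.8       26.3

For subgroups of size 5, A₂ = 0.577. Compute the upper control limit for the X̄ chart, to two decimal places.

X̄̄ = (548.3 + 532.9 + 538.0 + 550.4 + 540.8 + 543.1 + 542.7 + 537.5 + 545.4 + 544.4 + 539.9 + 550.8) / 12 = 6514.2000 / 12 = 542.8500
R̄ = (24.3 + 4.6 + 25.8 + 20.3 + 21.1 + 31.9 + 29.4 + 22.7 + 24.7 + 13.2 + 25.9 + 26.3) / 12 = 270.2000 / 12 = 22.5167
UCL = X̄̄ + A₂·R̄ = 542.8500 + 0.577 × 22.5167 = 555.8421

555.84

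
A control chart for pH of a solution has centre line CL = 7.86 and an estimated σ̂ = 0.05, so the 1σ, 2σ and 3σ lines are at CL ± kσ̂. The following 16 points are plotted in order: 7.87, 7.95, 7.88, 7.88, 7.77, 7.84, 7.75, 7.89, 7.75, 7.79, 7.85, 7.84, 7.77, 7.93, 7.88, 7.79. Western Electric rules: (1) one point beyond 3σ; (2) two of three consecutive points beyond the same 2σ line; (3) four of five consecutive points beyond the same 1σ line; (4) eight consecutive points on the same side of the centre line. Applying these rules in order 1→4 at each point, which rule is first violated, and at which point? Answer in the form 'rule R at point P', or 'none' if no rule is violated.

Zone of each point (C = within 1σ̂, B = 1σ̂–2σ̂, A = 2σ̂–3σ̂, * = beyond 3σ̂; sign = side of CL): 1:+C, 2:+B, 3:+C, 4:+C, 5:-B, 6:-C, 7:-A, 8:+C, 9:-A, 10:-B, 11:-C, 12:-C, 13:-B, 14:+B, 15:+C, 16:-B
Rule 2 (two of three consecutive points beyond the same 2σ limit) is satisfied at point 9.

rule 2 at point 9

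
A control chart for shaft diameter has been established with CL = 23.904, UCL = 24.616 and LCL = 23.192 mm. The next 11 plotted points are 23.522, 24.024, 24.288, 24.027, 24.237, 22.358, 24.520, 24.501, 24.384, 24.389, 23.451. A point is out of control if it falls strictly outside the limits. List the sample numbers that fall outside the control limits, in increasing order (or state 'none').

Compare each point to [23.192, 24.616]: sample 6 = 22.358 < LCL.

6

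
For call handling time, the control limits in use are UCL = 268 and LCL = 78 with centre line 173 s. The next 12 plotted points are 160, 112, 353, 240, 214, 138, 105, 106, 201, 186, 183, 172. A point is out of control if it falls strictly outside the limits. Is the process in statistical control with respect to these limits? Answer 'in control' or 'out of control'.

Compare each point to [78, 268]: sample 3 = 353 > UCL.

out of control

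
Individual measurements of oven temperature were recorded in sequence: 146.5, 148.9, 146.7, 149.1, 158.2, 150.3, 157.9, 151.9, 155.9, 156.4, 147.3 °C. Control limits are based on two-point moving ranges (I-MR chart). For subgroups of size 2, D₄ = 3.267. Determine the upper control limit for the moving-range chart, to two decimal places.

16.73

Moving ranges: 2.4, 2.2, 2.4, 9.1, 7.9, 7.6, 6.0, 4.0, 0.5, 9.1; M̄R̄ = 51.2000 / 10 = 5.1200
UCL_MR = D₄·M̄R̄ = 3.267 × 5.1200 = 16.7270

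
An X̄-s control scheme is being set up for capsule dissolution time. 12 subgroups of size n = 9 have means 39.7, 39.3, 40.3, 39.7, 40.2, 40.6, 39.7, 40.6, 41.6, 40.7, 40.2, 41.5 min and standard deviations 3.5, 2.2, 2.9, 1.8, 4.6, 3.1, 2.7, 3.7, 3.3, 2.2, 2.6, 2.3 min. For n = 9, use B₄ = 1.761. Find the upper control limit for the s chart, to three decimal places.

5.122

s̄ = (3.5 + 2.2 + 2.9 + 1.8 + 4.6 + 3.1 + 2.7 + 3.7 + 3.3 + 2.2 + 2.6 + 2.3) / 12 = 2.9083
UCL_s = B₄·s̄ = 1.761 × 2.9083 = 5.1216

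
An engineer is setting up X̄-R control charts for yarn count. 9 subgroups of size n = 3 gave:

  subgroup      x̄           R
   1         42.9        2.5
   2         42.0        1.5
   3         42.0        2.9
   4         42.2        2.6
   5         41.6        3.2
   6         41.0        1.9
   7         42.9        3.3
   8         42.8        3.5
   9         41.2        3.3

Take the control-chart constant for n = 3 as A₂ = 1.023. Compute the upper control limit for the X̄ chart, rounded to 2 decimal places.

44.87

X̄̄ = (42.9 + 42.0 + 42.0 + 42.2 + 41.6 + 41.0 + 42.9 + 42.8 + 41.2) / 9 = 378.6000 / 9 = 42.0667
R̄ = (2.5 + 1.5 + 2.9 + 2.6 + 3.2 + 1.9 + 3.3 + 3.5 + 3.3) / 9 = 24.7000 / 9 = 2.7444
UCL = X̄̄ + A₂·R̄ = 42.0667 + 1.023 × 2.7444 = 44.8742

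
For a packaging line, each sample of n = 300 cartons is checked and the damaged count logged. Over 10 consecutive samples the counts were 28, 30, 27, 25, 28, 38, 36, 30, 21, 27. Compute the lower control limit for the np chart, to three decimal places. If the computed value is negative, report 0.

p̄ = Σdᵢ / (k·n) = 290 / (10 × 300) = 0.09667
LCL = np̄ − 3·√(np̄(1−p̄)) = 29.0000 − 3 × 5.1183 = 13.6452

13.645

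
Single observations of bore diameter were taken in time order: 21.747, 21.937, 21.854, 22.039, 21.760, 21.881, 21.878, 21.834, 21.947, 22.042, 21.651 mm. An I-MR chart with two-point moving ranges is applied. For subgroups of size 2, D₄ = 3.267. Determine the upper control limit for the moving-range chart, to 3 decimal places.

Moving ranges: 0.190, 0.083, 0.185, 0.279, 0.121, 0.003, 0.044, 0.113, 0.095, 0.391; M̄R̄ = 1.5040 / 10 = 0.1504
UCL_MR = D₄·M̄R̄ = 3.267 × 0.1504 = 0.4914

0.491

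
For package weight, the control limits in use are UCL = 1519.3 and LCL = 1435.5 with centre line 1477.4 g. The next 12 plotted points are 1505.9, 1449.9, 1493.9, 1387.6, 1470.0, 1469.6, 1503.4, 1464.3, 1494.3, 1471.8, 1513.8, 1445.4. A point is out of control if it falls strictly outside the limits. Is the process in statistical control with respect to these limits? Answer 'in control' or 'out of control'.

out of control

Compare each point to [1435.5, 1519.3]: sample 4 = 1387.6 < LCL.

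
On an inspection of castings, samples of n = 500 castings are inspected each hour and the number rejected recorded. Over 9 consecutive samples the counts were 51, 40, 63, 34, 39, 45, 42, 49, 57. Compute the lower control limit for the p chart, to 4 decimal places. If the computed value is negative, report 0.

0.0543

p̄ = Σdᵢ / (k·n) = 420 / (9 × 500) = 0.09333
LCL = p̄ − 3·√(p̄(1−p̄)/n) = 0.09333 − 3 × 0.01301 = 0.05431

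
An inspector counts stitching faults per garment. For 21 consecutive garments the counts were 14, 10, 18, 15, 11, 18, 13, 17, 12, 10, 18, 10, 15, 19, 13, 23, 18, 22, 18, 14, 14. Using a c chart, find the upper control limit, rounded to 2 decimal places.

27.08

c̄ = (14 + 10 + 18 + 15 + 11 + 18 + 13 + 17 + 12 + 10 + 18 + 10 + 15 + 19 + 13 + 23 + 18 + 22 + 18 + 14 + 14) / 21 = 322 / 21 = 15.3333
UCL = c̄ + 3√c̄ = 15.3333 + 3 × √15.3333 = 15.3333 + 3 × 3.9158 = 27.0807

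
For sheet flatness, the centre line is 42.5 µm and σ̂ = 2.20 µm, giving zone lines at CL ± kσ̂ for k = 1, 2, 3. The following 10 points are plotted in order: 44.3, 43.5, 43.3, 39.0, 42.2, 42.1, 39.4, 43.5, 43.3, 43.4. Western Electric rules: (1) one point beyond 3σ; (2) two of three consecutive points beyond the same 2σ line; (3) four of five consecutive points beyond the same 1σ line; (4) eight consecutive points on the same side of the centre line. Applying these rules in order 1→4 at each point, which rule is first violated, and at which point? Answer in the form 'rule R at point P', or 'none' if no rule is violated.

none

Zone of each point (C = within 1σ̂, B = 1σ̂–2σ̂, A = 2σ̂–3σ̂, * = beyond 3σ̂; sign = side of CL): 1:+C, 2:+C, 3:+C, 4:-B, 5:-C, 6:-C, 7:-B, 8:+C, 9:+C, 10:+C
No rule fires across all 10 points.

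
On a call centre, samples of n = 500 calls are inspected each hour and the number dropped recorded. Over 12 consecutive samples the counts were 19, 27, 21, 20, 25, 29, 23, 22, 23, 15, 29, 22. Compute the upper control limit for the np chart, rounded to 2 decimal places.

36.95

p̄ = Σdᵢ / (k·n) = 275 / (12 × 500) = 0.04583
UCL = np̄ + 3·√(np̄(1−p̄)) = 22.9167 + 3 × √(22.9167×0.95417) = 22.9167 + 3 × 4.6761 = 36.9451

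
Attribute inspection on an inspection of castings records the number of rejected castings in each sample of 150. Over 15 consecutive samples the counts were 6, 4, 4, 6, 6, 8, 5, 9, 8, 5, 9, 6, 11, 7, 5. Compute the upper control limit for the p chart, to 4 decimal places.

0.0942

p̄ = Σdᵢ / (k·n) = 99 / (15 × 150) = 0.04400
UCL = p̄ + 3·√(p̄(1−p̄)/n) = 0.04400 + 3 × √(0.04400×0.95600/150) = 0.04400 + 3 × 0.01675 = 0.09424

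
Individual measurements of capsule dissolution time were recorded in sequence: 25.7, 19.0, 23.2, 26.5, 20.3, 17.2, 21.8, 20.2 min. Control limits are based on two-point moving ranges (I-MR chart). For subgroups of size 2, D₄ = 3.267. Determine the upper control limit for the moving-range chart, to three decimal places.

13.861

Moving ranges: 6.7, 4.2, 3.3, 6.2, 3.1, 4.6, 1.6; M̄R̄ = 29.7000 / 7 = 4.2429
UCL_MR = D₄·M̄R̄ = 3.267 × 4.2429 = 13.8614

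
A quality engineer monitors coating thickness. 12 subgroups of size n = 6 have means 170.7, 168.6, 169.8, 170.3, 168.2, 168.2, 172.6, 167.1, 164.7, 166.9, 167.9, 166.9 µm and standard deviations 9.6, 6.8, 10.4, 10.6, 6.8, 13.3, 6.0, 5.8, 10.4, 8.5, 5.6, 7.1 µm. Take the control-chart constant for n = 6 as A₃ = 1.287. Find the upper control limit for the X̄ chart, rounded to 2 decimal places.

X̄̄ = (170.7 + 168.6 + 169.8 + 170.3 + 168.2 + 168.2 + 172.6 + 167.1 + 164.7 + 166.9 + 167.9 + 166.9) / 12 = 168.4917
s̄ = (9.6 + 6.8 + 10.4 + 10.6 + 6.8 + 13.3 + 6.0 + 5.8 + 10.4 + 8.5 + 5.6 + 7.1) / 12 = 8.4083
UCL = X̄̄ + A₃·s̄ = 168.4917 + 1.287 × 8.4083 = 179.3132

179.31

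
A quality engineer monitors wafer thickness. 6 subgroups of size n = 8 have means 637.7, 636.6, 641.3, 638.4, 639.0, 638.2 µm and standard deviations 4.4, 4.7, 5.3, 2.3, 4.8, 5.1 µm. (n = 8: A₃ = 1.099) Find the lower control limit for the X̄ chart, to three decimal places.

X̄̄ = (637.7 + 636.6 + 641.3 + 638.4 + 639.0 + 638.2) / 6 = 638.5333
s̄ = (4.4 + 4.7 + 5.3 + 2.3 + 4.8 + 5.1) / 6 = 4.4333
LCL = X̄̄ − A₃·s̄ = 638.5333 − 1.099 × 4.4333 = 633.6611

633.661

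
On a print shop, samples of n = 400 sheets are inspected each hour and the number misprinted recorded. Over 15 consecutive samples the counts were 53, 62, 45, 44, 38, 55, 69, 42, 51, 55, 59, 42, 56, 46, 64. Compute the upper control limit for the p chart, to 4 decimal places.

0.1806

p̄ = Σdᵢ / (k·n) = 781 / (15 × 400) = 0.13017
UCL = p̄ + 3·√(p̄(1−p̄)/n) = 0.13017 + 3 × √(0.13017×0.86983/400) = 0.13017 + 3 × 0.01682 = 0.18064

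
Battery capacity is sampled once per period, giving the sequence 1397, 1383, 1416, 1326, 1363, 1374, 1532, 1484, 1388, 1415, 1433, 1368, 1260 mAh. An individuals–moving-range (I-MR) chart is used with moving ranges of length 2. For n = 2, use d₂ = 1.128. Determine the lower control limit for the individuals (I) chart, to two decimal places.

1239.06

X̄ = (1397 + 1383 + 1416 + 1326 + 1363 + 1374 + 1532 + 1484 + 1388 + 1415 + 1433 + 1368 + 1260) / 13 = 1395.3077
Moving ranges: 14, 33, 90, 37, 11, 158, 48, 96, 27, 18, 65, 108; M̄R̄ = 705.0000 / 12 = 58.7500
LCL = X̄ − 3·M̄R̄/d₂ = 1395.3077 − 3 × 58.7500 / 1.128 = 1239.0577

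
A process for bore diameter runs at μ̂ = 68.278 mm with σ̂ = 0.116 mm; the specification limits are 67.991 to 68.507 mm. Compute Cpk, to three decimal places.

Cpu = (USL − μ̂) / (3σ̂) = (68.507 − 68.278) / (3 × 0.116) = 0.6580; Cpl = (μ̂ − LSL) / (3σ̂) = (68.278 − 67.991) / (3 × 0.116) = 0.8247; Cpk = min(Cpu, Cpl) = 0.6580

0.658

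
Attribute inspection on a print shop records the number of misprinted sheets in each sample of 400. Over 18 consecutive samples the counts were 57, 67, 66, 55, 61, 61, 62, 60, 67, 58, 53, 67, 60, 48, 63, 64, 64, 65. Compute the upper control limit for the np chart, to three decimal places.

p̄ = Σdᵢ / (k·n) = 1098 / (18 × 400) = 0.15250
UCL = np̄ + 3·√(np̄(1−p̄)) = 61.0000 + 3 × √(61.0000×0.84750) = 61.0000 + 3 × 7.1901 = 82.5703

82.570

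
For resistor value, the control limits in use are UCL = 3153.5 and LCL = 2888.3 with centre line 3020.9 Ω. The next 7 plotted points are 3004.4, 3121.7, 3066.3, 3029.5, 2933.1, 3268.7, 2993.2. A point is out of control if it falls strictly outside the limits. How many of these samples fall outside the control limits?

Compare each point to [2888.3, 3153.5]: sample 6 = 3268.7 > UCL.

1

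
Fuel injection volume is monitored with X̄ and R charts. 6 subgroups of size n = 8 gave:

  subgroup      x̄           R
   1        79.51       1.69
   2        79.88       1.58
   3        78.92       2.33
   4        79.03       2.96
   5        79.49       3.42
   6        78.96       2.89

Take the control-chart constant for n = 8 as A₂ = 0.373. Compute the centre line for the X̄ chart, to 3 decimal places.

X̄̄ = (79.51 + 79.88 + 78.92 + 79.03 + 79.49 + 78.96) / 6 = 475.7900 / 6 = 79.2983
CL = X̄̄ = 79.2983

79.298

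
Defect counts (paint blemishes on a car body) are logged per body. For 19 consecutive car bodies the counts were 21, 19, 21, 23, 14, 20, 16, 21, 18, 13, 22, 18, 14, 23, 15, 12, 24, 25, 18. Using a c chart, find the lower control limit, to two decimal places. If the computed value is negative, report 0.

5.79

c̄ = (21 + 19 + 21 + 23 + 14 + 20 + 16 + 21 + 18 + 13 + 22 + 18 + 14 + 23 + 15 + 12 + 24 + 25 + 18) / 19 = 357 / 19 = 18.7895
LCL = c̄ − 3√c̄ = 18.7895 − 3 × 4.3347 = 5.7854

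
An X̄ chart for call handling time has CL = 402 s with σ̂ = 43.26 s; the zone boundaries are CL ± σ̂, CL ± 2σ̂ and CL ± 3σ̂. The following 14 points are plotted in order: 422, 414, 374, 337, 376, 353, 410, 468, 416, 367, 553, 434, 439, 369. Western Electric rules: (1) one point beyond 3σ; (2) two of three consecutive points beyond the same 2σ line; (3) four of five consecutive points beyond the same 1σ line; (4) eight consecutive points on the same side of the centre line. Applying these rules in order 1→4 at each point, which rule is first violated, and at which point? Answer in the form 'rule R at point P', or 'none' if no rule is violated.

Zone of each point (C = within 1σ̂, B = 1σ̂–2σ̂, A = 2σ̂–3σ̂, * = beyond 3σ̂; sign = side of CL): 1:+C, 2:+C, 3:-C, 4:-B, 5:-C, 6:-B, 7:+C, 8:+B, 9:+C, 10:-C, 11:+*, 12:+C, 13:+C, 14:-C
Rule 1 (one point beyond the 3σ limits) is satisfied at point 11.

rule 1 at point 11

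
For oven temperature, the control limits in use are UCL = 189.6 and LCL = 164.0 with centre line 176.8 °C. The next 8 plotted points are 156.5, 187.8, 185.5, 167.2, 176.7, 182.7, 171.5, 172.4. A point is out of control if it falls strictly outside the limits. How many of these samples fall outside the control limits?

Compare each point to [164.0, 189.6]: sample 1 = 156.5 < LCL.

1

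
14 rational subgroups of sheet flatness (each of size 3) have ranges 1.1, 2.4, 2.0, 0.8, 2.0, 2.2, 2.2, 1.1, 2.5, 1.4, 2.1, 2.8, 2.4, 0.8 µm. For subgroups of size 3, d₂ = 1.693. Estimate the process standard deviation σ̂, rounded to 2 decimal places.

1.09

R̄ = (1.1 + 2.4 + 2.0 + 0.8 + 2.0 + 2.2 + 2.2 + 1.1 + 2.5 + 1.4 + 2.1 + 2.8 + 2.4 + 0.8) / 14 = 1.8429
σ̂ = R̄ / d₂ = 1.8429 / 1.693 = 1.0885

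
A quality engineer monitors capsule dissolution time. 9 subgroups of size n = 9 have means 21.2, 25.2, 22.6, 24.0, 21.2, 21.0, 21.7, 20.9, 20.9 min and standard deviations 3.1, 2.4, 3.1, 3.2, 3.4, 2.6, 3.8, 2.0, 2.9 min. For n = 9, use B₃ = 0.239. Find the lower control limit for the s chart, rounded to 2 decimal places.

s̄ = (3.1 + 2.4 + 3.1 + 3.2 + 3.4 + 2.6 + 3.8 + 2.0 + 2.9) / 9 = 2.9444
LCL_s = B₃·s̄ = 0.239 × 2.9444 = 0.7037

0.70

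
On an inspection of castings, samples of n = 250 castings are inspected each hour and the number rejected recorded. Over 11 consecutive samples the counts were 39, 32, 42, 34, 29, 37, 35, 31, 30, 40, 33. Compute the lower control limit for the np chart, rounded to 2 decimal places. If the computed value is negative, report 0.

p̄ = Σdᵢ / (k·n) = 382 / (11 × 250) = 0.13891
LCL = np̄ − 3·√(np̄(1−p̄)) = 34.7273 − 3 × 5.4684 = 18.3221

18.32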